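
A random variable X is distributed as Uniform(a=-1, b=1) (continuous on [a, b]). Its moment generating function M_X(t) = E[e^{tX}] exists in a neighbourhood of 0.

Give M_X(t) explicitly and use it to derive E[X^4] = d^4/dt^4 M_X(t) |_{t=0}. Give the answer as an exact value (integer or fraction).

M_X(t) = (e^(t) - e^(-t))/(2*t)
M^(4)(t) = (t^4*e^(2*t) - t^4 - 4*t^3*e^(2*t) - 4*t^3 + 12*t^2*e^(2*t) - 12*t^2 - 24*t*e^(2*t) - 24*t + 24*e^(2*t) - 24)*e^(-t)/(2*t^5)

E[X^4] = M^(4)(0) = 1/5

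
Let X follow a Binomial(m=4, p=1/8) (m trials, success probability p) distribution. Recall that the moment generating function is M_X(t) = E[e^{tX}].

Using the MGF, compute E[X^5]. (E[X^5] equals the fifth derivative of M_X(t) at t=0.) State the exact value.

E[X^5] = d^5M/dt^5 |_{t=0} = 1163/256

M_X(t) = (e^(t)/8 + 7/8)^4
dM/dt = e^(4*t)/1024 + 21*e^(3*t)/1024 + 147*e^(2*t)/1024 + 343*e^(t)/1024
d^2M/dt^2 = e^(4*t)/256 + 63*e^(3*t)/1024 + 147*e^(2*t)/512 + 343*e^(t)/1024
d^3M/dt^3 = e^(4*t)/64 + 189*e^(3*t)/1024 + 147*e^(2*t)/256 + 343*e^(t)/1024
d^4M/dt^4 = e^(4*t)/16 + 567*e^(3*t)/1024 + 147*e^(2*t)/128 + 343*e^(t)/1024
d^5M/dt^5 = e^(4*t)/4 + 1701*e^(3*t)/1024 + 147*e^(2*t)/64 + 343*e^(t)/1024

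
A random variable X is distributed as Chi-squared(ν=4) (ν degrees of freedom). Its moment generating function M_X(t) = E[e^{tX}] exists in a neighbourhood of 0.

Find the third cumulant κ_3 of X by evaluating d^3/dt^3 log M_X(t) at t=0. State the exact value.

M_X(t) = (1 - 2*t)^(-2)
K_X(t) = log M_X(t) = -2*log(1 - 2*t)
dK/dt = -4/(2*t - 1)
d^2K/dt^2 = 8/(4*t^2 - 4*t + 1)
d^3K/dt^3 = -32/(8*t^3 - 12*t^2 + 6*t - 1)

κ_3 = d^3K/dt^3 |_{t=0} = 32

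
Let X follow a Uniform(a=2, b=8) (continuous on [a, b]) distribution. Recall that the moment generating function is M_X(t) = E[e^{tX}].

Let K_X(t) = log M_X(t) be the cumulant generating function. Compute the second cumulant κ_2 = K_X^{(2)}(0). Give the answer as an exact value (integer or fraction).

M_X(t) = (e^(8*t) - e^(2*t))/(6*t)
K_X(t) = log M_X(t) = -log(t) + log(e^(8*t) - e^(2*t)) - log(6)
dK/dt = (8*t*e^(6*t) - 2*t - e^(6*t) + 1)/(t*e^(6*t) - t)
d^2K/dt^2 = (-36*t^2*e^(6*t) + e^(12*t) - 2*e^(6*t) + 1)/(t^2*e^(12*t) - 2*t^2*e^(6*t) + t^2)

κ_2 = d^2K/dt^2 |_{t=0} = 3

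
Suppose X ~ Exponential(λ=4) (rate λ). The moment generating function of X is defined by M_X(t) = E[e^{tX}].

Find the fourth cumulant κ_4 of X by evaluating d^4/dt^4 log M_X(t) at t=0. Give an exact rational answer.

κ_4 = d^4K/dt^4 |_{t=0} = 3/128

M_X(t) = 4/(4 - t)
K_X(t) = log M_X(t) = -log(4 - t) + 2*log(2)
dK/dt = -1/(t - 4)
d^2K/dt^2 = 1/(t^2 - 8*t + 16)
d^3K/dt^3 = -2/(t^3 - 12*t^2 + 48*t - 64)
d^4K/dt^4 = 6/(t^4 - 16*t^3 + 96*t^2 - 256*t + 256)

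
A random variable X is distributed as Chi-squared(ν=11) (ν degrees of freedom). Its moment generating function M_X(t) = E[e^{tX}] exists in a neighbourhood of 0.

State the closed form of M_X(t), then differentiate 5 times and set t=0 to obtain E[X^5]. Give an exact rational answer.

E[X^5] = M^(5)(0) = 692835

M_X(t) = (1 - 2*t)^(-11/2)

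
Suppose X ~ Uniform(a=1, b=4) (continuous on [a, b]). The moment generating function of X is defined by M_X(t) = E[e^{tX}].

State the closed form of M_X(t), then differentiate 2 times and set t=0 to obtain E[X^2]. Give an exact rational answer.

E[X^2] = M^(2)(0) = 7

M_X(t) = (e^(4*t) - e^(t))/(3*t)
M^(2)(t) = (16*t^2*e^(4*t) - t^2*e^(t) - 8*t*e^(4*t) + 2*t*e^(t) + 2*e^(4*t) - 2*e^(t))/(3*t^3)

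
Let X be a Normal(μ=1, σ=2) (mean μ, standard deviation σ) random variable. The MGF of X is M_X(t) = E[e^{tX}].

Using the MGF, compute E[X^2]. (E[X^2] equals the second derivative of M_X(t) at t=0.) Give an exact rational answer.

M_X(t) = e^(2*t^2 + t)
dM/dt = 4*t*e^(t)*e^(2*t^2) + e^(t)*e^(2*t^2)
d^2M/dt^2 = 16*t^2*e^(t)*e^(2*t^2) + 8*t*e^(t)*e^(2*t^2) + 5*e^(t)*e^(2*t^2)

E[X^2] = d^2M/dt^2 |_{t=0} = 5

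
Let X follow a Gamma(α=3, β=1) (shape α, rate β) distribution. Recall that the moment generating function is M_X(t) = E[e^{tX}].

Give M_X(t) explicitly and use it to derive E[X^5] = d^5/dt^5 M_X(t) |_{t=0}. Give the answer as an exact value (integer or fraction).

E[X^5] = D^5[M](0) = 2520

M_X(t) = (1 - t)^(-3)
D^5[M](t) = 2520/(t^8 - 8*t^7 + 28*t^6 - 56*t^5 + 70*t^4 - 56*t^3 + 28*t^2 - 8*t + 1)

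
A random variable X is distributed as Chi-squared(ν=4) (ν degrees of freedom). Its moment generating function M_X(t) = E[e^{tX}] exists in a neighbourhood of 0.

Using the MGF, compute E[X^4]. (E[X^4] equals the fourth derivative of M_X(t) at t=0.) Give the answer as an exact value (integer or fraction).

M_X(t) = (1 - 2*t)^(-2)
M′(t) = -4/(8*t^3 - 12*t^2 + 6*t - 1)
M′′(t) = 24/(16*t^4 - 32*t^3 + 24*t^2 - 8*t + 1)
M′′′(t) = -192/(32*t^5 - 80*t^4 + 80*t^3 - 40*t^2 + 10*t - 1)
M′′′′(t) = 1920/(64*t^6 - 192*t^5 + 240*t^4 - 160*t^3 + 60*t^2 - 12*t + 1)

E[X^4] = M′′′′(0) = 1920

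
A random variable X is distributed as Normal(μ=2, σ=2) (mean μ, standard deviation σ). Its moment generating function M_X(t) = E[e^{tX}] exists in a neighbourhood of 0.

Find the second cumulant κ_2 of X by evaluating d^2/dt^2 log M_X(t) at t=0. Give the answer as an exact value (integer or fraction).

M_X(t) = e^(2*t^2 + 2*t)
K_X(t) = log M_X(t) = 2*t^2 + 2*t
K^(2)(t) = 4

κ_2 = K^(2)(0) = 4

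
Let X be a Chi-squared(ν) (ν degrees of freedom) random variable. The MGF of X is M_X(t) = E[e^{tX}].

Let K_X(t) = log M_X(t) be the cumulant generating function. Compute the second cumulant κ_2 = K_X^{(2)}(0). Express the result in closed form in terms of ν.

M_X(t) = (1 - 2*t)^(-ν/2)
K_X(t) = log M_X(t) = -ν*log(1 - 2*t)/2
dK/dt = -ν/(2*t - 1)
d^2K/dt^2 = 2*ν/(4*t^2 - 4*t + 1)

κ_2 = d^2K/dt^2 |_{t=0} = 2*ν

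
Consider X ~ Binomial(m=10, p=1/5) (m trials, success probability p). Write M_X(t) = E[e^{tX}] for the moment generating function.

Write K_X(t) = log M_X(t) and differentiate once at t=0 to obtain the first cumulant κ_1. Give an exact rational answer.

M_X(t) = (e^(t)/5 + 4/5)^10
K_X(t) = log M_X(t) = 10*log(e^(t)/5 + 4/5)
D[K](t) = 10*e^(t)/(e^(t) + 4)

κ_1 = D[K](0) = 2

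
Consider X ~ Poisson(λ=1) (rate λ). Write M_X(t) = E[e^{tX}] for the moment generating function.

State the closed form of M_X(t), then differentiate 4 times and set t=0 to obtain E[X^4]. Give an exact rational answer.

E[X^4] = M^(4)(0) = 15

M_X(t) = e^(e^(t) - 1)
M^(4)(t) = (e^(4*t)*e^(e^(t)) + 6*e^(3*t)*e^(e^(t)) + 7*e^(2*t)*e^(e^(t)) + e^(t)*e^(e^(t)))*e^(-1)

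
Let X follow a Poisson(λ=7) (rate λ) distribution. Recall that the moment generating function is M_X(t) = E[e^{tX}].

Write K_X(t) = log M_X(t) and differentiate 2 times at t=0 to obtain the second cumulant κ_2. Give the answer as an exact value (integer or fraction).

κ_2 = K′′(0) = 7

M_X(t) = e^(7*e^(t) - 7)
K_X(t) = log M_X(t) = 7*e^(t) - 7
K′(t) = 7*e^(t)
K′′(t) = 7*e^(t)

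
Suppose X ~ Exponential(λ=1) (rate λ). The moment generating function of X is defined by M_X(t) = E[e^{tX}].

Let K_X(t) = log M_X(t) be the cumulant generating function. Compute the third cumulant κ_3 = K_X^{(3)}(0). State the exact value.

κ_3 = d^3K/dt^3 |_{t=0} = 2

M_X(t) = 1/(1 - t)
K_X(t) = log M_X(t) = -log(1 - t)
dK/dt = -1/(t - 1)
d^2K/dt^2 = 1/(t^2 - 2*t + 1)
d^3K/dt^3 = -2/(t^3 - 3*t^2 + 3*t - 1)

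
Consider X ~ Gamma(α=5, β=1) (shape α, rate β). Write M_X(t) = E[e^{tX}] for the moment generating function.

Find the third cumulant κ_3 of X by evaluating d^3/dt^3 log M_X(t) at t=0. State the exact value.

κ_3 = d^3K/dt^3 |_{t=0} = 10

M_X(t) = (1 - t)^(-5)
K_X(t) = log M_X(t) = -5*log(1 - t)
dK/dt = -5/(t - 1)
d^2K/dt^2 = 5/(t^2 - 2*t + 1)
d^3K/dt^3 = -10/(t^3 - 3*t^2 + 3*t - 1)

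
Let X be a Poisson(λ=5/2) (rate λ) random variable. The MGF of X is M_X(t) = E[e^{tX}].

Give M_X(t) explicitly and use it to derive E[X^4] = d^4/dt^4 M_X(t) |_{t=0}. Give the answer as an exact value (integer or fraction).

M_X(t) = e^(5*e^(t)/2 - 5/2)
M^(4)(t) = (625*e^(4*t)*e^(5*e^(t)/2) + 1500*e^(3*t)*e^(5*e^(t)/2) + 700*e^(2*t)*e^(5*e^(t)/2) + 40*e^(t)*e^(5*e^(t)/2))*e^(-5/2)/16

E[X^4] = M^(4)(0) = 2865/16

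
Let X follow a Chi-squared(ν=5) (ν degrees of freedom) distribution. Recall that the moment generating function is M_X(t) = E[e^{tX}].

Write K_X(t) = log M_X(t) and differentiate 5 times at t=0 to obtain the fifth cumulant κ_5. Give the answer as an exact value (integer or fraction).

M_X(t) = (1 - 2*t)^(-5/2)
K_X(t) = log M_X(t) = -5*log(1 - 2*t)/2
dK/dt = -5/(2*t - 1)
d^2K/dt^2 = 10/(4*t^2 - 4*t + 1)
d^3K/dt^3 = -40/(8*t^3 - 12*t^2 + 6*t - 1)
d^4K/dt^4 = 240/(16*t^4 - 32*t^3 + 24*t^2 - 8*t + 1)
d^5K/dt^5 = -1920/(32*t^5 - 80*t^4 + 80*t^3 - 40*t^2 + 10*t - 1)

κ_5 = d^5K/dt^5 |_{t=0} = 1920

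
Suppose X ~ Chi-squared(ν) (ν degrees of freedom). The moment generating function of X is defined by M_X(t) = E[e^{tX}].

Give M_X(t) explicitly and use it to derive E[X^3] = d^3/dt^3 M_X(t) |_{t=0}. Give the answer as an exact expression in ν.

M_X(t) = (1 - 2*t)^(-ν/2)
dM/dt = -ν/(2*t*(1 - 2*t)^(ν/2) - (1 - 2*t)^(ν/2))
d^2M/dt^2 = (ν^2 + 2*ν)/(4*t^2*(1 - 2*t)^(ν/2) - 4*t*(1 - 2*t)^(ν/2) + (1 - 2*t)^(ν/2))
d^3M/dt^3 = (-ν^3 - 6*ν^2 - 8*ν)/(8*t^3*(1 - 2*t)^(ν/2) - 12*t^2*(1 - 2*t)^(ν/2) + 6*t*(1 - 2*t)^(ν/2) - (1 - 2*t)^(ν/2))

E[X^3] = d^3M/dt^3 |_{t=0} = ν*(ν^2 + 6*ν + 8)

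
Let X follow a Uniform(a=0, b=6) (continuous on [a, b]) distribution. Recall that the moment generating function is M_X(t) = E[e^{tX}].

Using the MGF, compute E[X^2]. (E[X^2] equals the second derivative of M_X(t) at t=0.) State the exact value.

M_X(t) = (e^(6*t) - 1)/(6*t)
M′(t) = (6*t*e^(6*t) - e^(6*t) + 1)/(6*t^2)
M′′(t) = (18*t^2*e^(6*t) - 6*t*e^(6*t) + e^(6*t) - 1)/(3*t^3)

E[X^2] = M′′(0) = 12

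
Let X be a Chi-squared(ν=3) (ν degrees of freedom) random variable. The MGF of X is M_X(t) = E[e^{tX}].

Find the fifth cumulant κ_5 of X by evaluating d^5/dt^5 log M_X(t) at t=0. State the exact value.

κ_5 = K^(5)(0) = 1152

M_X(t) = (1 - 2*t)^(-3/2)
K_X(t) = log M_X(t) = -3*log(1 - 2*t)/2
K^(5)(t) = -1152/(32*t^5 - 80*t^4 + 80*t^3 - 40*t^2 + 10*t - 1)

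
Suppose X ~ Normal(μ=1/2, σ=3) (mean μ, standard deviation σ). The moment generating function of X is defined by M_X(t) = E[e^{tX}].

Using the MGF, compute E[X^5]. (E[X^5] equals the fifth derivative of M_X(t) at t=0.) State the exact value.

E[X^5] = M^(5)(0) = 19801/32

M_X(t) = e^(9*t^2/2 + t/2)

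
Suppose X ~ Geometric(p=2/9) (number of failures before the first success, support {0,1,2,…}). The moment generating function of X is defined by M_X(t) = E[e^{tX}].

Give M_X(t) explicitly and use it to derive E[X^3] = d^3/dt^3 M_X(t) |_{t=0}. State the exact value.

E[X^3] = M^(3)(0) = 1337/4

M_X(t) = 2/(9*(1 - 7*e^(t)/9))
M^(3)(t) = (686*e^(3*t) + 3528*e^(2*t) + 1134*e^(t))/(2401*e^(4*t) - 12348*e^(3*t) + 23814*e^(2*t) - 20412*e^(t) + 6561)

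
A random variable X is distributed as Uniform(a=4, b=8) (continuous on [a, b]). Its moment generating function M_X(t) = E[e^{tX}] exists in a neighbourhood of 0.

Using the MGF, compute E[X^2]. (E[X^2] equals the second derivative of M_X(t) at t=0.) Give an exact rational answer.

M_X(t) = (e^(8*t) - e^(4*t))/(4*t)
dM/dt = (8*t*e^(8*t) - 4*t*e^(4*t) - e^(8*t) + e^(4*t))/(4*t^2)
d^2M/dt^2 = (32*t^2*e^(8*t) - 8*t^2*e^(4*t) - 8*t*e^(8*t) + 4*t*e^(4*t) + e^(8*t) - e^(4*t))/(2*t^3)

E[X^2] = d^2M/dt^2 |_{t=0} = 112/3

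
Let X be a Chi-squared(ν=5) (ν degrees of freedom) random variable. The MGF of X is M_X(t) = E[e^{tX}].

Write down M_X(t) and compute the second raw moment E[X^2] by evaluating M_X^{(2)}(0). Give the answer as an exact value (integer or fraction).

E[X^2] = D^2[M](0) = 35

M_X(t) = (1 - 2*t)^(-5/2)
D^2[M](t) = 35/(16*t^4*√(1 - 2*t) - 32*t^3*√(1 - 2*t) + 24*t^2*√(1 - 2*t) - 8*t*√(1 - 2*t) + √(1 - 2*t))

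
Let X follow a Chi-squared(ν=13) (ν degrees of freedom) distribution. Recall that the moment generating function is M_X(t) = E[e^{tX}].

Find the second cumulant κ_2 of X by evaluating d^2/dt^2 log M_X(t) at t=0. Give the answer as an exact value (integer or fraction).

M_X(t) = (1 - 2*t)^(-13/2)
K_X(t) = log M_X(t) = -13*log(1 - 2*t)/2
K^(2)(t) = 26/(4*t^2 - 4*t + 1)

κ_2 = K^(2)(0) = 26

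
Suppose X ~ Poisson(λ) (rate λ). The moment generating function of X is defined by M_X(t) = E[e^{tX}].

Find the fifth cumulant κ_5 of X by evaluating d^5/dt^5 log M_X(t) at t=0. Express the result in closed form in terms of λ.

κ_5 = d^5K/dt^5 |_{t=0} = λ

M_X(t) = e^(λ*(e^(t) - 1))
K_X(t) = log M_X(t) = λ*(e^(t) - 1)
dK/dt = λ*e^(t)
d^2K/dt^2 = λ*e^(t)
d^3K/dt^3 = λ*e^(t)
d^4K/dt^4 = λ*e^(t)
d^5K/dt^5 = λ*e^(t)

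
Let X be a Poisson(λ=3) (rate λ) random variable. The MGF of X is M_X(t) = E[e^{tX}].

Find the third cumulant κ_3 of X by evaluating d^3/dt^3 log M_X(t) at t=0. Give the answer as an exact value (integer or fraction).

M_X(t) = e^(3*e^(t) - 3)
K_X(t) = log M_X(t) = 3*e^(t) - 3
dK/dt = 3*e^(t)
d^2K/dt^2 = 3*e^(t)
d^3K/dt^3 = 3*e^(t)

κ_3 = d^3K/dt^3 |_{t=0} = 3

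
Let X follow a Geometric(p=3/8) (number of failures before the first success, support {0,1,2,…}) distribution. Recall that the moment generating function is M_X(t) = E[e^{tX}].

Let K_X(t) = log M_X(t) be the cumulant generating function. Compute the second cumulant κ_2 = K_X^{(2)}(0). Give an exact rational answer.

M_X(t) = 3/(8*(1 - 5*e^(t)/8))
K_X(t) = log M_X(t) = -log(1 - 5*e^(t)/8) - 3*log(2) + log(3)
dK/dt = -5*e^(t)/(5*e^(t) - 8)
d^2K/dt^2 = 40*e^(t)/(25*e^(2*t) - 80*e^(t) + 64)

κ_2 = d^2K/dt^2 |_{t=0} = 40/9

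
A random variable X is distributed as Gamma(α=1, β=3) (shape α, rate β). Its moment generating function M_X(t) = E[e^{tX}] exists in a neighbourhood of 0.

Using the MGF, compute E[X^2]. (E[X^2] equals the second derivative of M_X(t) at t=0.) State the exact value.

E[X^2] = D^2[M](0) = 2/9

M_X(t) = 3/(3 - t)
D^2[M](t) = -6/(t^3 - 9*t^2 + 27*t - 27)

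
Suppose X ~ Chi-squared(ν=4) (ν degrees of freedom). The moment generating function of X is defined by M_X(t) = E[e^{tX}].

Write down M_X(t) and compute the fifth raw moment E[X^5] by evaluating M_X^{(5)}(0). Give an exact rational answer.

E[X^5] = d^5M/dt^5 |_{t=0} = 23040

M_X(t) = (1 - 2*t)^(-2)
dM/dt = -4/(8*t^3 - 12*t^2 + 6*t - 1)
d^2M/dt^2 = 24/(16*t^4 - 32*t^3 + 24*t^2 - 8*t + 1)
d^3M/dt^3 = -192/(32*t^5 - 80*t^4 + 80*t^3 - 40*t^2 + 10*t - 1)
d^4M/dt^4 = 1920/(64*t^6 - 192*t^5 + 240*t^4 - 160*t^3 + 60*t^2 - 12*t + 1)
d^5M/dt^5 = -23040/(128*t^7 - 448*t^6 + 672*t^5 - 560*t^4 + 280*t^3 - 84*t^2 + 14*t - 1)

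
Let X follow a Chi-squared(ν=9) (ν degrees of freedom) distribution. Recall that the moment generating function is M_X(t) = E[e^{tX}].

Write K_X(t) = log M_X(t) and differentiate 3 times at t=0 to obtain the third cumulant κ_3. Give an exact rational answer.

M_X(t) = (1 - 2*t)^(-9/2)
K_X(t) = log M_X(t) = -9*log(1 - 2*t)/2
K′(t) = -9/(2*t - 1)
K′′(t) = 18/(4*t^2 - 4*t + 1)
K′′′(t) = -72/(8*t^3 - 12*t^2 + 6*t - 1)

κ_3 = K′′′(0) = 72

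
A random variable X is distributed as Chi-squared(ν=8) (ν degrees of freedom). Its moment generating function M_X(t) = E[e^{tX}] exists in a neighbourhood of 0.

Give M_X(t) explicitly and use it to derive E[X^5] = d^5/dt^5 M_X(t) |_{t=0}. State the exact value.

M_X(t) = (1 - 2*t)^(-4)
D^5[M](t) = -215040/(512*t^9 - 2304*t^8 + 4608*t^7 - 5376*t^6 + 4032*t^5 - 2016*t^4 + 672*t^3 - 144*t^2 + 18*t - 1)

E[X^5] = D^5[M](0) = 215040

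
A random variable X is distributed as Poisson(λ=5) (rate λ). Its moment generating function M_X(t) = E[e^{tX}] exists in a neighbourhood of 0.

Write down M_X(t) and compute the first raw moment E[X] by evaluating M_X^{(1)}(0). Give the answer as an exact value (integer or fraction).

E[X] = M′(0) = 5

M_X(t) = e^(5*e^(t) - 5)
M′(t) = 5*e^(-5)*e^(t)*e^(5*e^(t))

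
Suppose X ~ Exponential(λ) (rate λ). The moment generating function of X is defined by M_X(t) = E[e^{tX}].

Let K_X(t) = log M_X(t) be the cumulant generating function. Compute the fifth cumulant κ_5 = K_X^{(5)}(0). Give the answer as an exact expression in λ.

M_X(t) = λ/(λ - t)
K_X(t) = log M_X(t) = log(λ) - log(λ - t)
K′(t) = -1/(-λ + t)
K′′(t) = 1/(λ^2 - 2*λ*t + t^2)
K′′′(t) = -2/(-λ^3 + 3*λ^2*t - 3*λ*t^2 + t^3)
K′′′′(t) = 6/(λ^4 - 4*λ^3*t + 6*λ^2*t^2 - 4*λ*t^3 + t^4)
K′′′′′(t) = -24/(-λ^5 + 5*λ^4*t - 10*λ^3*t^2 + 10*λ^2*t^3 - 5*λ*t^4 + t^5)

κ_5 = K′′′′′(0) = 24/λ^5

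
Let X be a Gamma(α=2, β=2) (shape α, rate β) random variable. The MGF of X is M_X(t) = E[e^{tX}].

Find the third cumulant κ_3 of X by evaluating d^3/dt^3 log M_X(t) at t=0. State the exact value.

M_X(t) = 4/(2 - t)^2
K_X(t) = log M_X(t) = -2*log(2 - t) + 2*log(2)
D^3[K](t) = -4/(t^3 - 6*t^2 + 12*t - 8)

κ_3 = D^3[K](0) = 1/2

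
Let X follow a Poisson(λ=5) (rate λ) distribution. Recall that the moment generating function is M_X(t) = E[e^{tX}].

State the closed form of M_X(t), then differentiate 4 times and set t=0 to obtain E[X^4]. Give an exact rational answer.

M_X(t) = e^(5*e^(t) - 5)
M′(t) = 5*e^(-5)*e^(t)*e^(5*e^(t))
M′′(t) = (25*e^(2*t)*e^(5*e^(t)) + 5*e^(t)*e^(5*e^(t)))*e^(-5)
M′′′(t) = (125*e^(3*t)*e^(5*e^(t)) + 75*e^(2*t)*e^(5*e^(t)) + 5*e^(t)*e^(5*e^(t)))*e^(-5)
M′′′′(t) = (625*e^(4*t)*e^(5*e^(t)) + 750*e^(3*t)*e^(5*e^(t)) + 175*e^(2*t)*e^(5*e^(t)) + 5*e^(t)*e^(5*e^(t)))*e^(-5)

E[X^4] = M′′′′(0) = 1555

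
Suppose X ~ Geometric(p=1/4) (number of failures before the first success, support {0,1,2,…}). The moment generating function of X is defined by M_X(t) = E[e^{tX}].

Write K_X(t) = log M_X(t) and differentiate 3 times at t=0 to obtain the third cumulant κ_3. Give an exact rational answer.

κ_3 = D^3[K](0) = 84

M_X(t) = 1/(4*(1 - 3*e^(t)/4))
K_X(t) = log M_X(t) = -log(1 - 3*e^(t)/4) - 2*log(2)
D^3[K](t) = (-36*e^(2*t) - 48*e^(t))/(27*e^(3*t) - 108*e^(2*t) + 144*e^(t) - 64)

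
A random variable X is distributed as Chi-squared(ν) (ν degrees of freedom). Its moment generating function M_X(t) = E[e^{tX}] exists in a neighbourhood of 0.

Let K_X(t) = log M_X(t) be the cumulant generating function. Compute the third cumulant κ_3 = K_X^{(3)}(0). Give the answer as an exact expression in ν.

κ_3 = D^3[K](0) = 8*ν

M_X(t) = (1 - 2*t)^(-ν/2)
K_X(t) = log M_X(t) = -ν*log(1 - 2*t)/2
D^3[K](t) = -8*ν/(8*t^3 - 12*t^2 + 6*t - 1)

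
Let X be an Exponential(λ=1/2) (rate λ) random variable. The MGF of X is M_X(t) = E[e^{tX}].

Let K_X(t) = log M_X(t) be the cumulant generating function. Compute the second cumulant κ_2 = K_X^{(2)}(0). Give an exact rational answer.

κ_2 = d^2K/dt^2 |_{t=0} = 4

M_X(t) = 1/(2*(1/2 - t))
K_X(t) = log M_X(t) = -log(1/2 - t) - log(2)
dK/dt = -2/(2*t - 1)
d^2K/dt^2 = 4/(4*t^2 - 4*t + 1)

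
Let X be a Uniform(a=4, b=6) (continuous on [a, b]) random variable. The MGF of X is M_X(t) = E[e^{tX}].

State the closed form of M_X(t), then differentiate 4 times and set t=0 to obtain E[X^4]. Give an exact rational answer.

M_X(t) = (e^(6*t) - e^(4*t))/(2*t)
M′(t) = (6*t*e^(6*t) - 4*t*e^(4*t) - e^(6*t) + e^(4*t))/(2*t^2)
M′′(t) = (18*t^2*e^(6*t) - 8*t^2*e^(4*t) - 6*t*e^(6*t) + 4*t*e^(4*t) + e^(6*t) - e^(4*t))/t^3
M′′′(t) = (108*t^3*e^(6*t) - 32*t^3*e^(4*t) - 54*t^2*e^(6*t) + 24*t^2*e^(4*t) + 18*t*e^(6*t) - 12*t*e^(4*t) - 3*e^(6*t) + 3*e^(4*t))/t^4

E[X^4] = M′′′′(0) = 3376/5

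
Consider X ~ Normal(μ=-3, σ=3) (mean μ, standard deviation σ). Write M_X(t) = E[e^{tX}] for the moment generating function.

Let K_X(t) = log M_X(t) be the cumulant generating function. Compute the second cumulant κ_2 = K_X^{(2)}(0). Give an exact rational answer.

κ_2 = K′′(0) = 9

M_X(t) = e^(9*t^2/2 - 3*t)
K_X(t) = log M_X(t) = 9*t^2/2 - 3*t
K′(t) = 9*t - 3
K′′(t) = 9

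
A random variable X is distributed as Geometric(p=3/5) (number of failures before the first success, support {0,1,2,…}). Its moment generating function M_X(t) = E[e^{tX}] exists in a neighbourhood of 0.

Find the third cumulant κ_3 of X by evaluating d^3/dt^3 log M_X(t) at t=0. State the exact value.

κ_3 = D^3[K](0) = 70/27

M_X(t) = 3/(5*(1 - 2*e^(t)/5))
K_X(t) = log M_X(t) = -log(1 - 2*e^(t)/5) - log(5) + log(3)
D^3[K](t) = (-20*e^(2*t) - 50*e^(t))/(8*e^(3*t) - 60*e^(2*t) + 150*e^(t) - 125)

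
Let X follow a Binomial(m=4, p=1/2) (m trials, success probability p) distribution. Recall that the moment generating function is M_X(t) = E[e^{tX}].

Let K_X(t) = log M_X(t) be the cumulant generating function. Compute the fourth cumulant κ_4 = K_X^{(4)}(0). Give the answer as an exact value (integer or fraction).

M_X(t) = (e^(t)/2 + 1/2)^4
K_X(t) = log M_X(t) = 4*log(e^(t)/2 + 1/2)
K′(t) = 4*e^(t)/(e^(t) + 1)
K′′(t) = 4*e^(t)/(e^(2*t) + 2*e^(t) + 1)
K′′′(t) = (-4*e^(2*t) + 4*e^(t))/(e^(3*t) + 3*e^(2*t) + 3*e^(t) + 1)
K′′′′(t) = (4*e^(3*t) - 16*e^(2*t) + 4*e^(t))/(e^(4*t) + 4*e^(3*t) + 6*e^(2*t) + 4*e^(t) + 1)

κ_4 = K′′′′(0) = -1/2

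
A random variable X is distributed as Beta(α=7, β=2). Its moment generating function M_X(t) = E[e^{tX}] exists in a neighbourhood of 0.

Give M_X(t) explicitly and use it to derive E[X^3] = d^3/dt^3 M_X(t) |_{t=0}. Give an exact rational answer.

E[X^3] = M′′′(0) = 28/55

M_X(t) = ₁F₁(7; 9; t)
M′(t) = 7*₁F₁(8; 10; t)/9
M′′(t) = 28*₁F₁(9; 11; t)/45
M′′′(t) = 28*₁F₁(10; 12; t)/55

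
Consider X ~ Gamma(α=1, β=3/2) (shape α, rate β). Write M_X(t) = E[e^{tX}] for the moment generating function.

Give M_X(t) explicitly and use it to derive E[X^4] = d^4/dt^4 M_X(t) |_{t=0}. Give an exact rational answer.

M_X(t) = 3/(2*(3/2 - t))
D^4[M](t) = -1152/(32*t^5 - 240*t^4 + 720*t^3 - 1080*t^2 + 810*t - 243)

E[X^4] = D^4[M](0) = 128/27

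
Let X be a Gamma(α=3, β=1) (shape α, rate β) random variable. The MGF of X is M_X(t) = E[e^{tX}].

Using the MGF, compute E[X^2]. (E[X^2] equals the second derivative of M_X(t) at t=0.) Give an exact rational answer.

E[X^2] = M′′(0) = 12

M_X(t) = (1 - t)^(-3)
M′(t) = 3/(t^4 - 4*t^3 + 6*t^2 - 4*t + 1)
M′′(t) = -12/(t^5 - 5*t^4 + 10*t^3 - 10*t^2 + 5*t - 1)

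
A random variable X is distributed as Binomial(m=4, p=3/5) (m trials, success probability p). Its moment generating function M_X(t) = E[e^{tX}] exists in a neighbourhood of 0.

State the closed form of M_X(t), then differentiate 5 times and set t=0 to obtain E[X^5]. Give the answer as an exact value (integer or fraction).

E[X^5] = d^5M/dt^5 |_{t=0} = 28488/125

M_X(t) = (3*e^(t)/5 + 2/5)^4
dM/dt = 324*e^(4*t)/625 + 648*e^(3*t)/625 + 432*e^(2*t)/625 + 96*e^(t)/625
d^2M/dt^2 = 1296*e^(4*t)/625 + 1944*e^(3*t)/625 + 864*e^(2*t)/625 + 96*e^(t)/625
d^3M/dt^3 = 5184*e^(4*t)/625 + 5832*e^(3*t)/625 + 1728*e^(2*t)/625 + 96*e^(t)/625
d^4M/dt^4 = 20736*e^(4*t)/625 + 17496*e^(3*t)/625 + 3456*e^(2*t)/625 + 96*e^(t)/625
d^5M/dt^5 = 82944*e^(4*t)/625 + 52488*e^(3*t)/625 + 6912*e^(2*t)/625 + 96*e^(t)/625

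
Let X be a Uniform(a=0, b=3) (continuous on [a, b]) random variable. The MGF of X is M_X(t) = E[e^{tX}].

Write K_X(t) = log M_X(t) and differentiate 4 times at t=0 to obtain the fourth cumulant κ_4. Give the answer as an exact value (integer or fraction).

κ_4 = d^4K/dt^4 |_{t=0} = -27/40

M_X(t) = (e^(3*t) - 1)/(3*t)
K_X(t) = log M_X(t) = -log(t) + log(e^(3*t) - 1) - log(3)
dK/dt = (3*t*e^(3*t) - e^(3*t) + 1)/(t*e^(3*t) - t)
d^2K/dt^2 = (-9*t^2*e^(3*t) + e^(6*t) - 2*e^(3*t) + 1)/(t^2*e^(6*t) - 2*t^2*e^(3*t) + t^2)
d^3K/dt^3 = (27*t^3*e^(6*t) + 27*t^3*e^(3*t) - 2*e^(9*t) + 6*e^(6*t) - 6*e^(3*t) + 2)/(t^3*e^(9*t) - 3*t^3*e^(6*t) + 3*t^3*e^(3*t) - t^3)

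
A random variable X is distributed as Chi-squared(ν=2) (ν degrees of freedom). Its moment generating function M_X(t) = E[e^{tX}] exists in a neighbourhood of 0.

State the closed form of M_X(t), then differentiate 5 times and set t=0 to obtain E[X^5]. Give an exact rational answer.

M_X(t) = 1/(1 - 2*t)
M′(t) = 2/(4*t^2 - 4*t + 1)
M′′(t) = -8/(8*t^3 - 12*t^2 + 6*t - 1)
M′′′(t) = 48/(16*t^4 - 32*t^3 + 24*t^2 - 8*t + 1)
M′′′′(t) = -384/(32*t^5 - 80*t^4 + 80*t^3 - 40*t^2 + 10*t - 1)
M′′′′′(t) = 3840/(64*t^6 - 192*t^5 + 240*t^4 - 160*t^3 + 60*t^2 - 12*t + 1)

E[X^5] = M′′′′′(0) = 3840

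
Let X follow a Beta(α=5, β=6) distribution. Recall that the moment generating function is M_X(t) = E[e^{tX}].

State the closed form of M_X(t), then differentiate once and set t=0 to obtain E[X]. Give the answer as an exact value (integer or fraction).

M_X(t) = ₁F₁(5; 11; t)
D[M](t) = 5*₁F₁(6; 12; t)/11

E[X] = D[M](0) = 5/11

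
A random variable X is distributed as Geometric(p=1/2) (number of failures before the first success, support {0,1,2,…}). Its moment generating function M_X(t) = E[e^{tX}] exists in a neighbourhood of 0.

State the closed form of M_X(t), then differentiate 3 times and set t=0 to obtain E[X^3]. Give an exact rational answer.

E[X^3] = M′′′(0) = 13

M_X(t) = 1/(2*(1 - e^(t)/2))
M′(t) = e^(t)/(e^(2*t) - 4*e^(t) + 4)
M′′(t) = (-e^(2*t) - 2*e^(t))/(e^(3*t) - 6*e^(2*t) + 12*e^(t) - 8)
M′′′(t) = (e^(3*t) + 8*e^(2*t) + 4*e^(t))/(e^(4*t) - 8*e^(3*t) + 24*e^(2*t) - 32*e^(t) + 16)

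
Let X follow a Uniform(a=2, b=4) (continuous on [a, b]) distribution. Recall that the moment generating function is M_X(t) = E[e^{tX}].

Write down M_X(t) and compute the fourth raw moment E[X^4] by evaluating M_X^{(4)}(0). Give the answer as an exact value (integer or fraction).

E[X^4] = M′′′′(0) = 496/5

M_X(t) = (e^(4*t) - e^(2*t))/(2*t)
M′(t) = (4*t*e^(4*t) - 2*t*e^(2*t) - e^(4*t) + e^(2*t))/(2*t^2)
M′′(t) = (8*t^2*e^(4*t) - 2*t^2*e^(2*t) - 4*t*e^(4*t) + 2*t*e^(2*t) + e^(4*t) - e^(2*t))/t^3
M′′′(t) = (32*t^3*e^(4*t) - 4*t^3*e^(2*t) - 24*t^2*e^(4*t) + 6*t^2*e^(2*t) + 12*t*e^(4*t) - 6*t*e^(2*t) - 3*e^(4*t) + 3*e^(2*t))/t^4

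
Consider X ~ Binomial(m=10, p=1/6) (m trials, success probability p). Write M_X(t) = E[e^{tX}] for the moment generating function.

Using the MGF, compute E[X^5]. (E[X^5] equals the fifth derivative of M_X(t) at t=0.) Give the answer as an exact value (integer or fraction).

M_X(t) = (e^(t)/6 + 5/6)^10

E[X^5] = M^(5)(0) = 2975/18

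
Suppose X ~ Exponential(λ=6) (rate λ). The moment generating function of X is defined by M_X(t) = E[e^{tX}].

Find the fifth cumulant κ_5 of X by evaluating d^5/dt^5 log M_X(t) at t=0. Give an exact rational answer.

κ_5 = K^(5)(0) = 1/324

M_X(t) = 6/(6 - t)
K_X(t) = log M_X(t) = -log(6 - t) + log(6)
K^(5)(t) = -24/(t^5 - 30*t^4 + 360*t^3 - 2160*t^2 + 6480*t - 7776)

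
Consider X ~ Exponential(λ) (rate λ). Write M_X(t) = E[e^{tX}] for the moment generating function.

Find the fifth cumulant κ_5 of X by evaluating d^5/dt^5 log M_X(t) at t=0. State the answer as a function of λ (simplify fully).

κ_5 = K′′′′′(0) = 24/λ^5

M_X(t) = λ/(λ - t)
K_X(t) = log M_X(t) = log(λ) - log(λ - t)
K′(t) = -1/(-λ + t)
K′′(t) = 1/(λ^2 - 2*λ*t + t^2)
K′′′(t) = -2/(-λ^3 + 3*λ^2*t - 3*λ*t^2 + t^3)
K′′′′(t) = 6/(λ^4 - 4*λ^3*t + 6*λ^2*t^2 - 4*λ*t^3 + t^4)
K′′′′′(t) = -24/(-λ^5 + 5*λ^4*t - 10*λ^3*t^2 + 10*λ^2*t^3 - 5*λ*t^4 + t^5)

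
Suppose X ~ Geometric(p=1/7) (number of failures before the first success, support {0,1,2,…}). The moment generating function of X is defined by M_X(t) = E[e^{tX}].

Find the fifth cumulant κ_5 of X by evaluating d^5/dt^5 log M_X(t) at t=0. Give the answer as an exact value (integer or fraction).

M_X(t) = 1/(7*(1 - 6*e^(t)/7))
K_X(t) = log M_X(t) = -log(1 - 6*e^(t)/7) - log(7)
K′(t) = -6*e^(t)/(6*e^(t) - 7)
K′′(t) = 42*e^(t)/(36*e^(2*t) - 84*e^(t) + 49)
K′′′(t) = (-252*e^(2*t) - 294*e^(t))/(216*e^(3*t) - 756*e^(2*t) + 882*e^(t) - 343)
K′′′′(t) = (1512*e^(3*t) + 7056*e^(2*t) + 2058*e^(t))/(1296*e^(4*t) - 6048*e^(3*t) + 10584*e^(2*t) - 8232*e^(t) + 2401)
K′′′′′(t) = (-9072*e^(4*t) - 116424*e^(3*t) - 135828*e^(2*t) - 14406*e^(t))/(7776*e^(5*t) - 45360*e^(4*t) + 105840*e^(3*t) - 123480*e^(2*t) + 72030*e^(t) - 16807)

κ_5 = K′′′′′(0) = 275730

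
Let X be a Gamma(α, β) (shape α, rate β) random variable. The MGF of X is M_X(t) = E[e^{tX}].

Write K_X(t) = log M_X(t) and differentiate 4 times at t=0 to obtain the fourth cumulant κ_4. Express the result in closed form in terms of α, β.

M_X(t) = (β/(β - t))^α
K_X(t) = log M_X(t) = α*(log(β) - log(β - t))
K′(t) = -α/(-β + t)
K′′(t) = α/(β^2 - 2*β*t + t^2)
K′′′(t) = -2*α/(-β^3 + 3*β^2*t - 3*β*t^2 + t^3)
K′′′′(t) = 6*α/(β^4 - 4*β^3*t + 6*β^2*t^2 - 4*β*t^3 + t^4)

κ_4 = K′′′′(0) = 6*α/β^4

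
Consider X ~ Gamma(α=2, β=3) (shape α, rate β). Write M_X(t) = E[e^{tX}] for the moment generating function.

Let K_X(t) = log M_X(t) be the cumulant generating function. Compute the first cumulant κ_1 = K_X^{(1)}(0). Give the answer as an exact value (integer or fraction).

M_X(t) = 9/(3 - t)^2
K_X(t) = log M_X(t) = -2*log(3 - t) + 2*log(3)
D[K](t) = -2/(t - 3)

κ_1 = D[K](0) = 2/3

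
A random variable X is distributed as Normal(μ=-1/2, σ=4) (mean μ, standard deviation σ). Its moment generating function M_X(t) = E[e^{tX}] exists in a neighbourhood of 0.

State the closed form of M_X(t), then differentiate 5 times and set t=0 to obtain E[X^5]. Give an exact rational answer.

E[X^5] = d^5M/dt^5 |_{t=0} = -62081/32

M_X(t) = e^(8*t^2 - t/2)
dM/dt = 16*t*e^(-t/2)*e^(8*t^2) - e^(-t/2)*e^(8*t^2)/2
d^2M/dt^2 = (1024*t^2*e^(8*t^2) - 64*t*e^(8*t^2) + 65*e^(8*t^2))*e^(-t/2)/4
d^3M/dt^3 = (32768*t^3*e^(8*t^2) - 3072*t^2*e^(8*t^2) + 6240*t*e^(8*t^2) - 193*e^(8*t^2))*e^(-t/2)/8
d^4M/dt^4 = (1048576*t^4*e^(8*t^2) - 131072*t^3*e^(8*t^2) + 399360*t^2*e^(8*t^2) - 24704*t*e^(8*t^2) + 12673*e^(8*t^2))*e^(-t/2)/16
d^5M/dt^5 = (33554432*t^5*e^(8*t^2) - 5242880*t^4*e^(8*t^2) + 21299200*t^3*e^(8*t^2) - 1976320*t^2*e^(8*t^2) + 2027680*t*e^(8*t^2) - 62081*e^(8*t^2))*e^(-t/2)/32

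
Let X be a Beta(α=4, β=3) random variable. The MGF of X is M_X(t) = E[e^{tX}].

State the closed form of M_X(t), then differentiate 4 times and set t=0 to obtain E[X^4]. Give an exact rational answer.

E[X^4] = d^4M/dt^4 |_{t=0} = 1/6

M_X(t) = ₁F₁(4; 7; t)
dM/dt = 4*₁F₁(5; 8; t)/7
d^2M/dt^2 = 5*₁F₁(6; 9; t)/14
d^3M/dt^3 = 5*₁F₁(7; 10; t)/21
d^4M/dt^4 = ₁F₁(8; 11; t)/6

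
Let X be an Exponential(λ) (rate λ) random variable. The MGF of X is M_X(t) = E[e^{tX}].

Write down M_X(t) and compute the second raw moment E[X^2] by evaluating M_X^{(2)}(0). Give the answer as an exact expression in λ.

M_X(t) = λ/(λ - t)
M^(2)(t) = -2*λ/(-λ^3 + 3*λ^2*t - 3*λ*t^2 + t^3)

E[X^2] = M^(2)(0) = 2/λ^2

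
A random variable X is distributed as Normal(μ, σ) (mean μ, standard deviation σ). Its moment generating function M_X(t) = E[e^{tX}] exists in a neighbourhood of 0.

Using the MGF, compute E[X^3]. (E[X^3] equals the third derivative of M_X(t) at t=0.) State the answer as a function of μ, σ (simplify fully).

M_X(t) = e^(μ*t + σ^2*t^2/2)

E[X^3] = D^3[M](0) = μ*(μ^2 + 3*σ^2)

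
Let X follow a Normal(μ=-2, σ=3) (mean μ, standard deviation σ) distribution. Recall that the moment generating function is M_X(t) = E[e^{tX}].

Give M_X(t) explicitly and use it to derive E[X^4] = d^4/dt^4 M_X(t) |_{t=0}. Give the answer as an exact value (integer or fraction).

M_X(t) = e^(9*t^2/2 - 2*t)
M^(4)(t) = (6561*t^4*e^(9*t^2/2) - 5832*t^3*e^(9*t^2/2) + 6318*t^2*e^(9*t^2/2) - 2232*t*e^(9*t^2/2) + 475*e^(9*t^2/2))*e^(-2*t)

E[X^4] = M^(4)(0) = 475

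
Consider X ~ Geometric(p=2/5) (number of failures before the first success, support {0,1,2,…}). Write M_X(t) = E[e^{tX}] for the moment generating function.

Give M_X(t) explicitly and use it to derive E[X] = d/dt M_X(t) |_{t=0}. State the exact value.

M_X(t) = 2/(5*(1 - 3*e^(t)/5))
dM/dt = 6*e^(t)/(9*e^(2*t) - 30*e^(t) + 25)

E[X] = dM/dt |_{t=0} = 3/2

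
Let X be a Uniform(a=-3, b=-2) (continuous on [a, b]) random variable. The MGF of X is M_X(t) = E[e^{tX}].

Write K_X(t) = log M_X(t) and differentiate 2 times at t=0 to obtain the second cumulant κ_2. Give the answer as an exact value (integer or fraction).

κ_2 = K′′(0) = 1/12

M_X(t) = (e^(-2*t) - e^(-3*t))/t
K_X(t) = log M_X(t) = -log(t) + log(e^(-2*t) - e^(-3*t))
K′(t) = (-2*t*e^(t) + 3*t - e^(t) + 1)/(t*e^(t) - t)
K′′(t) = (-t^2*e^(t) + e^(2*t) - 2*e^(t) + 1)/(t^2*e^(2*t) - 2*t^2*e^(t) + t^2)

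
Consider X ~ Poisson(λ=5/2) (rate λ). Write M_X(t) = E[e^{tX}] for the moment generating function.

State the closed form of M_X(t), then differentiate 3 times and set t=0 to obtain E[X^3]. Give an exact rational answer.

E[X^3] = M^(3)(0) = 295/8

M_X(t) = e^(5*e^(t)/2 - 5/2)
M^(3)(t) = (125*e^(3*t)*e^(5*e^(t)/2) + 150*e^(2*t)*e^(5*e^(t)/2) + 20*e^(t)*e^(5*e^(t)/2))*e^(-5/2)/8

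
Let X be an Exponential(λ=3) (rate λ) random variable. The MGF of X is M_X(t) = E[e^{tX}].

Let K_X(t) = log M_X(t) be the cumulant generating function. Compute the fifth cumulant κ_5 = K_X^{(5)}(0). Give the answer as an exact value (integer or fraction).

M_X(t) = 3/(3 - t)
K_X(t) = log M_X(t) = -log(3 - t) + log(3)
K′(t) = -1/(t - 3)
K′′(t) = 1/(t^2 - 6*t + 9)
K′′′(t) = -2/(t^3 - 9*t^2 + 27*t - 27)
K′′′′(t) = 6/(t^4 - 12*t^3 + 54*t^2 - 108*t + 81)
K′′′′′(t) = -24/(t^5 - 15*t^4 + 90*t^3 - 270*t^2 + 405*t - 243)

κ_5 = K′′′′′(0) = 8/81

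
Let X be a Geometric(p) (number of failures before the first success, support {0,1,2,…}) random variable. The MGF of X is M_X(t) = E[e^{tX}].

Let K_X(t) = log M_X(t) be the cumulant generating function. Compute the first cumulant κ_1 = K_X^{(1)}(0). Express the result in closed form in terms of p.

M_X(t) = p/(-(1 - p)*e^(t) + 1)
K_X(t) = log M_X(t) = log(p) - log(-(1 - p)*e^(t) + 1)
D[K](t) = (-p*e^(t) + e^(t))/(p*e^(t) - e^(t) + 1)

κ_1 = D[K](0) = (1 - p)/p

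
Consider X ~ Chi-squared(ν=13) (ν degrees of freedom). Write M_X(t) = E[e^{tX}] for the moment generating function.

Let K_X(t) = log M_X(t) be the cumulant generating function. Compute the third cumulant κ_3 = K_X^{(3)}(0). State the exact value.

M_X(t) = (1 - 2*t)^(-13/2)
K_X(t) = log M_X(t) = -13*log(1 - 2*t)/2
dK/dt = -13/(2*t - 1)
d^2K/dt^2 = 26/(4*t^2 - 4*t + 1)
d^3K/dt^3 = -104/(8*t^3 - 12*t^2 + 6*t - 1)

κ_3 = d^3K/dt^3 |_{t=0} = 104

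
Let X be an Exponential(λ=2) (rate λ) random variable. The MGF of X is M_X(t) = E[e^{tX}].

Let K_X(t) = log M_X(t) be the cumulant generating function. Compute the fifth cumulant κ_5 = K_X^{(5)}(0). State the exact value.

M_X(t) = 2/(2 - t)
K_X(t) = log M_X(t) = -log(2 - t) + log(2)
D^5[K](t) = -24/(t^5 - 10*t^4 + 40*t^3 - 80*t^2 + 80*t - 32)

κ_5 = D^5[K](0) = 3/4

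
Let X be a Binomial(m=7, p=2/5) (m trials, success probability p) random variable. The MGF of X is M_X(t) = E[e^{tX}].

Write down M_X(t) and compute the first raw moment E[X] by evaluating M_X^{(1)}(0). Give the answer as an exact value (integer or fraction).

E[X] = D[M](0) = 14/5

M_X(t) = (2*e^(t)/5 + 3/5)^7
D[M](t) = 896*e^(7*t)/78125 + 8064*e^(6*t)/78125 + 6048*e^(5*t)/15625 + 12096*e^(4*t)/15625 + 13608*e^(3*t)/15625 + 40824*e^(2*t)/78125 + 10206*e^(t)/78125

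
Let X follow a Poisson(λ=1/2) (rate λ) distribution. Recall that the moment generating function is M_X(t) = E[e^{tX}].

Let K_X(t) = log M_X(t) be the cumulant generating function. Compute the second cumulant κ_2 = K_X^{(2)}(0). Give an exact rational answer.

κ_2 = d^2K/dt^2 |_{t=0} = 1/2

M_X(t) = e^(e^(t)/2 - 1/2)
K_X(t) = log M_X(t) = e^(t)/2 - 1/2
dK/dt = e^(t)/2
d^2K/dt^2 = e^(t)/2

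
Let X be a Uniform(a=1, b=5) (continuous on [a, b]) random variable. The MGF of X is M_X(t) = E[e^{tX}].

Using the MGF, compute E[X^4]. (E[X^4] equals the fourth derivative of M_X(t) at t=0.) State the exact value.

M_X(t) = (e^(5*t) - e^(t))/(4*t)
D^4[M](t) = (625*t^4*e^(5*t) - t^4*e^(t) - 500*t^3*e^(5*t) + 4*t^3*e^(t) + 300*t^2*e^(5*t) - 12*t^2*e^(t) - 120*t*e^(5*t) + 24*t*e^(t) + 24*e^(5*t) - 24*e^(t))/(4*t^5)

E[X^4] = D^4[M](0) = 781/5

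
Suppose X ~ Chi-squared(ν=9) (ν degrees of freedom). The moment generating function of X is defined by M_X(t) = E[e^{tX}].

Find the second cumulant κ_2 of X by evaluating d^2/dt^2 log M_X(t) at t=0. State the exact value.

κ_2 = d^2K/dt^2 |_{t=0} = 18

M_X(t) = (1 - 2*t)^(-9/2)
K_X(t) = log M_X(t) = -9*log(1 - 2*t)/2
dK/dt = -9/(2*t - 1)
d^2K/dt^2 = 18/(4*t^2 - 4*t + 1)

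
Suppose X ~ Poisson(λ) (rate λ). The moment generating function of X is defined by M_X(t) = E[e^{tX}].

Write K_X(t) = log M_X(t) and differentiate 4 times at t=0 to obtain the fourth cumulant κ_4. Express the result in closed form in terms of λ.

κ_4 = d^4K/dt^4 |_{t=0} = λ

M_X(t) = e^(λ*(e^(t) - 1))
K_X(t) = log M_X(t) = λ*(e^(t) - 1)
dK/dt = λ*e^(t)
d^2K/dt^2 = λ*e^(t)
d^3K/dt^3 = λ*e^(t)
d^4K/dt^4 = λ*e^(t)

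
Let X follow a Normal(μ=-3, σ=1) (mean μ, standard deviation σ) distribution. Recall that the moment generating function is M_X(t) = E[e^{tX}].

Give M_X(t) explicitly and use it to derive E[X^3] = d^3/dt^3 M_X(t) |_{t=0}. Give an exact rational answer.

M_X(t) = e^(t^2/2 - 3*t)
dM/dt = t*e^(-3*t)*e^(t^2/2) - 3*e^(-3*t)*e^(t^2/2)
d^2M/dt^2 = (t^2*e^(t^2/2) - 6*t*e^(t^2/2) + 10*e^(t^2/2))*e^(-3*t)
d^3M/dt^3 = (t^3*e^(t^2/2) - 9*t^2*e^(t^2/2) + 30*t*e^(t^2/2) - 36*e^(t^2/2))*e^(-3*t)

E[X^3] = d^3M/dt^3 |_{t=0} = -36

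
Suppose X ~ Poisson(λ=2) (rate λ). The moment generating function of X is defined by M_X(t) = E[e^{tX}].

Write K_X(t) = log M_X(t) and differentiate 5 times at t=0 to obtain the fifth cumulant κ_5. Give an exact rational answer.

κ_5 = K^(5)(0) = 2

M_X(t) = e^(2*e^(t) - 2)
K_X(t) = log M_X(t) = 2*e^(t) - 2
K^(5)(t) = 2*e^(t)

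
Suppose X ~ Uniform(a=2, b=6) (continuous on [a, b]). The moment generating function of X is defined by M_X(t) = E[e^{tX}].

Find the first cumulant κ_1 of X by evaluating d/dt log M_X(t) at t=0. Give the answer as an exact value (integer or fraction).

M_X(t) = (e^(6*t) - e^(2*t))/(4*t)
K_X(t) = log M_X(t) = -log(t) + log(e^(6*t) - e^(2*t)) - 2*log(2)
D[K](t) = (6*t*e^(4*t) - 2*t - e^(4*t) + 1)/(t*e^(4*t) - t)

κ_1 = D[K](0) = 4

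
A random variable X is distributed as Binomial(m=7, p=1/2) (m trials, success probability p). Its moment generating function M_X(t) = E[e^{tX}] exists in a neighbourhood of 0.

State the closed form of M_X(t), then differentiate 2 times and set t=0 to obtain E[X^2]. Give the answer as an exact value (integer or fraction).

E[X^2] = M′′(0) = 14

M_X(t) = (e^(t)/2 + 1/2)^7
M′(t) = 7*e^(7*t)/128 + 21*e^(6*t)/64 + 105*e^(5*t)/128 + 35*e^(4*t)/32 + 105*e^(3*t)/128 + 21*e^(2*t)/64 + 7*e^(t)/128
M′′(t) = 49*e^(7*t)/128 + 63*e^(6*t)/32 + 525*e^(5*t)/128 + 35*e^(4*t)/8 + 315*e^(3*t)/128 + 21*e^(2*t)/32 + 7*e^(t)/128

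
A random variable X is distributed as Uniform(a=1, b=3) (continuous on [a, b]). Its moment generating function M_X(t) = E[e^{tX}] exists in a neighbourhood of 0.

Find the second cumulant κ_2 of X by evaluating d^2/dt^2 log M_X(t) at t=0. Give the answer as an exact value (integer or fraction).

M_X(t) = (e^(3*t) - e^(t))/(2*t)
K_X(t) = log M_X(t) = -log(t) + log(e^(3*t) - e^(t)) - log(2)
D^2[K](t) = (-4*t^2*e^(2*t) + e^(4*t) - 2*e^(2*t) + 1)/(t^2*e^(4*t) - 2*t^2*e^(2*t) + t^2)

κ_2 = D^2[K](0) = 1/3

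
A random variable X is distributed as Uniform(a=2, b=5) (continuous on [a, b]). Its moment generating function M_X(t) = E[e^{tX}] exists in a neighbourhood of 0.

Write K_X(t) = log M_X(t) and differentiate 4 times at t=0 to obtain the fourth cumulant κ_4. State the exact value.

M_X(t) = (e^(5*t) - e^(2*t))/(3*t)
K_X(t) = log M_X(t) = -log(t) + log(e^(5*t) - e^(2*t)) - log(3)

κ_4 = K^(4)(0) = -27/40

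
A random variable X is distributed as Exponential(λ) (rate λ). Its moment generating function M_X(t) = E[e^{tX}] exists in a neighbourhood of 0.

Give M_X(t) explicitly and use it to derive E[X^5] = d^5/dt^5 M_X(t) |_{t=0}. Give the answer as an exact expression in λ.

M_X(t) = λ/(λ - t)
M^(5)(t) = 120*λ/(λ^6 - 6*λ^5*t + 15*λ^4*t^2 - 20*λ^3*t^3 + 15*λ^2*t^4 - 6*λ*t^5 + t^6)

E[X^5] = M^(5)(0) = 120/λ^5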